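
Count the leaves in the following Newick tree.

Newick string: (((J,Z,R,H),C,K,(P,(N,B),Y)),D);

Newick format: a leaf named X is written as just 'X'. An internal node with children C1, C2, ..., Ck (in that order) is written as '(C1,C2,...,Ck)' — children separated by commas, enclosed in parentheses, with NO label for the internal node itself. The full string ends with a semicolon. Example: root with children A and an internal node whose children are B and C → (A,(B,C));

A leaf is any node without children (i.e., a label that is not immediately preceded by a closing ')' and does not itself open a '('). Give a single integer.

Answer: 11

Derivation:
Newick: (((J,Z,R,H),C,K,(P,(N,B),Y)),D);
Scan left-to-right; a leaf is any maximal label run not followed by '(':
  pos 3: leaf 'J' → count = 1
  pos 5: leaf 'Z' → count = 2
  pos 7: leaf 'R' → count = 3
  pos 9: leaf 'H' → count = 4
  pos 12: leaf 'C' → count = 5
  pos 14: leaf 'K' → count = 6
  pos 17: leaf 'P' → count = 7
  pos 20: leaf 'N' → count = 8
  pos 22: leaf 'B' → count = 9
  pos 25: leaf 'Y' → count = 10
  pos 29: leaf 'D' → count = 11
Total leaves: 11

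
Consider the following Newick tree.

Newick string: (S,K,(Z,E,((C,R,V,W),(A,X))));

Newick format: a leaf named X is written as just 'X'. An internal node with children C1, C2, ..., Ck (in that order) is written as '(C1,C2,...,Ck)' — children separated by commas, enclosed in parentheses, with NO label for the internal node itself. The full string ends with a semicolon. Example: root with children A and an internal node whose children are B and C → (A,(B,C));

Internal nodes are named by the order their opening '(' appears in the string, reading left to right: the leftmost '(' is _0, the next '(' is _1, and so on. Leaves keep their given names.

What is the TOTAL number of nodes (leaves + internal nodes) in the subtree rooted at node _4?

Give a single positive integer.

Answer: 3

Derivation:
Newick: (S,K,(Z,E,((C,R,V,W),(A,X))));
Locate _4: it is the '(' at position 21 (the 5th '(' reading left to right).
Query: subtree rooted at _4
_4: subtree_size = 1 + 2
  A: subtree_size = 1 + 0
  X: subtree_size = 1 + 0
Total subtree size of _4: 3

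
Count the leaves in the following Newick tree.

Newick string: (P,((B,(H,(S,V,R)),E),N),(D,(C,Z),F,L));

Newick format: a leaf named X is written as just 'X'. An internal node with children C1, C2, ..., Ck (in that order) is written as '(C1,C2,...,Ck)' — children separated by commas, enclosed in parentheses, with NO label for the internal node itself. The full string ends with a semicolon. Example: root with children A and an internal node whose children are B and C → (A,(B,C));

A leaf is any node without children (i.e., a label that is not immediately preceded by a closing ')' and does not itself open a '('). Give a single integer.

Answer: 13

Derivation:
Newick: (P,((B,(H,(S,V,R)),E),N),(D,(C,Z),F,L));
Scan left-to-right; a leaf is any maximal label run not followed by '(':
  pos 1: leaf 'P' → count = 1
  pos 5: leaf 'B' → count = 2
  pos 8: leaf 'H' → count = 3
  pos 11: leaf 'S' → count = 4
  pos 13: leaf 'V' → count = 5
  pos 15: leaf 'R' → count = 6
  pos 19: leaf 'E' → count = 7
  pos 22: leaf 'N' → count = 8
  pos 26: leaf 'D' → count = 9
  pos 29: leaf 'C' → count = 10
  pos 31: leaf 'Z' → count = 11
  pos 34: leaf 'F' → count = 12
  pos 36: leaf 'L' → count = 13
Total leaves: 13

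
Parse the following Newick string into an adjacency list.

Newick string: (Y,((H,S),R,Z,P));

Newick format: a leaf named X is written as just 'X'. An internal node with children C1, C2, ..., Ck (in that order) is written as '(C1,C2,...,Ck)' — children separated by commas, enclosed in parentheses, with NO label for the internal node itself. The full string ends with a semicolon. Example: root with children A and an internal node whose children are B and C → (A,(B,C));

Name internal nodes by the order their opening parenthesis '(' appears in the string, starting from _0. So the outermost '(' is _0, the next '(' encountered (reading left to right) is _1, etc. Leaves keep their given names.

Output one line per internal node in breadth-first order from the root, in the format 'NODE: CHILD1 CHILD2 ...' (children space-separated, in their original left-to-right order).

Input: (Y,((H,S),R,Z,P));
Scanning left-to-right, naming '(' by encounter order:
  pos 0: '(' -> open internal node _0 (depth 1)
  pos 3: '(' -> open internal node _1 (depth 2)
  pos 4: '(' -> open internal node _2 (depth 3)
  pos 8: ')' -> close internal node _2 (now at depth 2)
  pos 15: ')' -> close internal node _1 (now at depth 1)
  pos 16: ')' -> close internal node _0 (now at depth 0)
Total internal nodes: 3
BFS adjacency from root:
  _0: Y _1
  _1: _2 R Z P
  _2: H S

Answer: _0: Y _1
_1: _2 R Z P
_2: H S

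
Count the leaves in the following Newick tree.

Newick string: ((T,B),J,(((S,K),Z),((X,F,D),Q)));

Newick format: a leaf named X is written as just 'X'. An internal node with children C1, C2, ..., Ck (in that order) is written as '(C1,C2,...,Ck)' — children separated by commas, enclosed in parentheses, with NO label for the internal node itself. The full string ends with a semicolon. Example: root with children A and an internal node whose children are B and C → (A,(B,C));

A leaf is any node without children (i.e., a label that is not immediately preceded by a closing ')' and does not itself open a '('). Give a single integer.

Answer: 10

Derivation:
Newick: ((T,B),J,(((S,K),Z),((X,F,D),Q)));
Scan left-to-right; a leaf is any maximal label run not followed by '(':
  pos 2: leaf 'T' → count = 1
  pos 4: leaf 'B' → count = 2
  pos 7: leaf 'J' → count = 3
  pos 12: leaf 'S' → count = 4
  pos 14: leaf 'K' → count = 5
  pos 17: leaf 'Z' → count = 6
  pos 22: leaf 'X' → count = 7
  pos 24: leaf 'F' → count = 8
  pos 26: leaf 'D' → count = 9
  pos 29: leaf 'Q' → count = 10
Total leaves: 10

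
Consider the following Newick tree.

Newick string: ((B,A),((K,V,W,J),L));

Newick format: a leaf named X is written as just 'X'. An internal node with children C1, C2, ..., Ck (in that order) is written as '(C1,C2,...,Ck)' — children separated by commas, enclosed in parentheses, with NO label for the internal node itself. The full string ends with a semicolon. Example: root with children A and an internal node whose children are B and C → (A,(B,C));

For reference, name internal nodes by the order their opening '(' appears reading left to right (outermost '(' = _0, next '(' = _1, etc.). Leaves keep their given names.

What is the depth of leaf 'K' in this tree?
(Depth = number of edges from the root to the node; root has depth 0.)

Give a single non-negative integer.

Answer: 3

Derivation:
Newick: ((B,A),((K,V,W,J),L));
Naming internals by '(' encounter order: outermost '(' = _0, next = _1, ...
Query node: K
Path from root: _0 -> _2 -> _3 -> K
Depth of K: 3 (number of edges from root)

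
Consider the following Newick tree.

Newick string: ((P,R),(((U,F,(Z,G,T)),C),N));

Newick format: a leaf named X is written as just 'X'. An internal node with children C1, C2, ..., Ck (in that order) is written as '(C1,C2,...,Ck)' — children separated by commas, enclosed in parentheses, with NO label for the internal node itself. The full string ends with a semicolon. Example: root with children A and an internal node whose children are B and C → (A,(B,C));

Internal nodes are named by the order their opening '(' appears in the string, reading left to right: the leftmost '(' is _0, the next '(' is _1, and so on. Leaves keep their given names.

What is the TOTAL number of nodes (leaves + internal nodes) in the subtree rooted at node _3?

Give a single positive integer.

Answer: 9

Derivation:
Newick: ((P,R),(((U,F,(Z,G,T)),C),N));
Locate _3: it is the '(' at position 8 (the 4th '(' reading left to right).
Query: subtree rooted at _3
_3: subtree_size = 1 + 8
  _4: subtree_size = 1 + 6
    U: subtree_size = 1 + 0
    F: subtree_size = 1 + 0
    _5: subtree_size = 1 + 3
      Z: subtree_size = 1 + 0
      G: subtree_size = 1 + 0
      T: subtree_size = 1 + 0
  C: subtree_size = 1 + 0
Total subtree size of _3: 9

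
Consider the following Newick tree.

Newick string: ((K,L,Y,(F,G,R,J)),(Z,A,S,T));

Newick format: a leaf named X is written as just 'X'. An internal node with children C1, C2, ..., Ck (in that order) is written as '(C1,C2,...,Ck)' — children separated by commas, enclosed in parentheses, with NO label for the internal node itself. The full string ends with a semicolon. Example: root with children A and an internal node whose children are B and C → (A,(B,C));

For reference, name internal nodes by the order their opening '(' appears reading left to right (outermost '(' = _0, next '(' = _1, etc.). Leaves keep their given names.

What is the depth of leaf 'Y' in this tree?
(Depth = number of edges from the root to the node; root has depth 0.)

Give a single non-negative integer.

Answer: 2

Derivation:
Newick: ((K,L,Y,(F,G,R,J)),(Z,A,S,T));
Naming internals by '(' encounter order: outermost '(' = _0, next = _1, ...
Query node: Y
Path from root: _0 -> _1 -> Y
Depth of Y: 2 (number of edges from root)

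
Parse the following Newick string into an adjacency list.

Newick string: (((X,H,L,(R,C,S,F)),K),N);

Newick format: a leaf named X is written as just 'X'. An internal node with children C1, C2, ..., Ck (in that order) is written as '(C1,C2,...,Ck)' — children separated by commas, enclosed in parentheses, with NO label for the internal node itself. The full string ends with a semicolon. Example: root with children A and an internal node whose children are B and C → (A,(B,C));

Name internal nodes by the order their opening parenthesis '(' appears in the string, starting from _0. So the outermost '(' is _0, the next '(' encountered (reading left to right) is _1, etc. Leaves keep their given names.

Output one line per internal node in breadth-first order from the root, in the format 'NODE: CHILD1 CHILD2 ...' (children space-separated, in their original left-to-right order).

Answer: _0: _1 N
_1: _2 K
_2: X H L _3
_3: R C S F

Derivation:
Input: (((X,H,L,(R,C,S,F)),K),N);
Scanning left-to-right, naming '(' by encounter order:
  pos 0: '(' -> open internal node _0 (depth 1)
  pos 1: '(' -> open internal node _1 (depth 2)
  pos 2: '(' -> open internal node _2 (depth 3)
  pos 9: '(' -> open internal node _3 (depth 4)
  pos 17: ')' -> close internal node _3 (now at depth 3)
  pos 18: ')' -> close internal node _2 (now at depth 2)
  pos 21: ')' -> close internal node _1 (now at depth 1)
  pos 24: ')' -> close internal node _0 (now at depth 0)
Total internal nodes: 4
BFS adjacency from root:
  _0: _1 N
  _1: _2 K
  _2: X H L _3
  _3: R C S F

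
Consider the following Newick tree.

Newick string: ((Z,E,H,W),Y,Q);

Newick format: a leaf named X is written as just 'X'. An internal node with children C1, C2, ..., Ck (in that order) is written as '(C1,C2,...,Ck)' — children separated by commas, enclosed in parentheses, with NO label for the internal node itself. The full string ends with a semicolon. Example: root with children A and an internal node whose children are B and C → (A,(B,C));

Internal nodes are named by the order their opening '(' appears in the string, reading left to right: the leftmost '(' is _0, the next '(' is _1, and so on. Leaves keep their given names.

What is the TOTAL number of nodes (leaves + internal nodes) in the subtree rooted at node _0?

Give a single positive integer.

Newick: ((Z,E,H,W),Y,Q);
Locate _0: it is the '(' at position 0 (the 1st '(' reading left to right).
Query: subtree rooted at _0
_0: subtree_size = 1 + 7
  _1: subtree_size = 1 + 4
    Z: subtree_size = 1 + 0
    E: subtree_size = 1 + 0
    H: subtree_size = 1 + 0
    W: subtree_size = 1 + 0
  Y: subtree_size = 1 + 0
  Q: subtree_size = 1 + 0
Total subtree size of _0: 8

Answer: 8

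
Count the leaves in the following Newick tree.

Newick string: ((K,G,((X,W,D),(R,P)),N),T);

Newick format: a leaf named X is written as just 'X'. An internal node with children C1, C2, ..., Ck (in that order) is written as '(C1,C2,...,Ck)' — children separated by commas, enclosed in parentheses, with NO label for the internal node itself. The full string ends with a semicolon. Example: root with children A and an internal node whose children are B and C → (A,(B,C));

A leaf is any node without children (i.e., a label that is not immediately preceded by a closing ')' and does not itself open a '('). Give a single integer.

Answer: 9

Derivation:
Newick: ((K,G,((X,W,D),(R,P)),N),T);
Scan left-to-right; a leaf is any maximal label run not followed by '(':
  pos 2: leaf 'K' → count = 1
  pos 4: leaf 'G' → count = 2
  pos 8: leaf 'X' → count = 3
  pos 10: leaf 'W' → count = 4
  pos 12: leaf 'D' → count = 5
  pos 16: leaf 'R' → count = 6
  pos 18: leaf 'P' → count = 7
  pos 22: leaf 'N' → count = 8
  pos 25: leaf 'T' → count = 9
Total leaves: 9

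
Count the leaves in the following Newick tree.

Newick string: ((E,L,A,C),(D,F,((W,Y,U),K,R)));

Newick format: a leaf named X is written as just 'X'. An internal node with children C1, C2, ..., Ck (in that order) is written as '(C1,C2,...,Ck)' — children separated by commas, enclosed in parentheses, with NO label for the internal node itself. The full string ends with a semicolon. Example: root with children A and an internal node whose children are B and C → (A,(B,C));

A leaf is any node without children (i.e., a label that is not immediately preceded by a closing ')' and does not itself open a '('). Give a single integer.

Answer: 11

Derivation:
Newick: ((E,L,A,C),(D,F,((W,Y,U),K,R)));
Scan left-to-right; a leaf is any maximal label run not followed by '(':
  pos 2: leaf 'E' → count = 1
  pos 4: leaf 'L' → count = 2
  pos 6: leaf 'A' → count = 3
  pos 8: leaf 'C' → count = 4
  pos 12: leaf 'D' → count = 5
  pos 14: leaf 'F' → count = 6
  pos 18: leaf 'W' → count = 7
  pos 20: leaf 'Y' → count = 8
  pos 22: leaf 'U' → count = 9
  pos 25: leaf 'K' → count = 10
  pos 27: leaf 'R' → count = 11
Total leaves: 11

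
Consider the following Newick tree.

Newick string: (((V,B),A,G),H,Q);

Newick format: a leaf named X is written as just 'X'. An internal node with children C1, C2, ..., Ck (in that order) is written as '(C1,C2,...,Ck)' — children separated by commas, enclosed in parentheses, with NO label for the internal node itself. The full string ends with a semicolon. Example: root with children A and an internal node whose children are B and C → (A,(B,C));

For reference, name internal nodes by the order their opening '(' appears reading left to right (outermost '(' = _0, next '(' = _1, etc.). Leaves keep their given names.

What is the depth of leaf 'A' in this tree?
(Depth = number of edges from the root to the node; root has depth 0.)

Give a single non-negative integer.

Newick: (((V,B),A,G),H,Q);
Naming internals by '(' encounter order: outermost '(' = _0, next = _1, ...
Query node: A
Path from root: _0 -> _1 -> A
Depth of A: 2 (number of edges from root)

Answer: 2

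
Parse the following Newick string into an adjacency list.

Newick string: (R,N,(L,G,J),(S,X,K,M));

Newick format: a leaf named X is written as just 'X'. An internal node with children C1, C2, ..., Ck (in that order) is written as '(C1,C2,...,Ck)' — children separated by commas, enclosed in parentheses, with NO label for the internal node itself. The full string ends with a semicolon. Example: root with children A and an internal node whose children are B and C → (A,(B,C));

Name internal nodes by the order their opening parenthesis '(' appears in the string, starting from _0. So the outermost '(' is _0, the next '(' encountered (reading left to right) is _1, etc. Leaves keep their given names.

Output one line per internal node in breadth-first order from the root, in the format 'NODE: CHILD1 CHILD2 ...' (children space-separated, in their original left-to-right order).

Input: (R,N,(L,G,J),(S,X,K,M));
Scanning left-to-right, naming '(' by encounter order:
  pos 0: '(' -> open internal node _0 (depth 1)
  pos 5: '(' -> open internal node _1 (depth 2)
  pos 11: ')' -> close internal node _1 (now at depth 1)
  pos 13: '(' -> open internal node _2 (depth 2)
  pos 21: ')' -> close internal node _2 (now at depth 1)
  pos 22: ')' -> close internal node _0 (now at depth 0)
Total internal nodes: 3
BFS adjacency from root:
  _0: R N _1 _2
  _1: L G J
  _2: S X K M

Answer: _0: R N _1 _2
_1: L G J
_2: S X K M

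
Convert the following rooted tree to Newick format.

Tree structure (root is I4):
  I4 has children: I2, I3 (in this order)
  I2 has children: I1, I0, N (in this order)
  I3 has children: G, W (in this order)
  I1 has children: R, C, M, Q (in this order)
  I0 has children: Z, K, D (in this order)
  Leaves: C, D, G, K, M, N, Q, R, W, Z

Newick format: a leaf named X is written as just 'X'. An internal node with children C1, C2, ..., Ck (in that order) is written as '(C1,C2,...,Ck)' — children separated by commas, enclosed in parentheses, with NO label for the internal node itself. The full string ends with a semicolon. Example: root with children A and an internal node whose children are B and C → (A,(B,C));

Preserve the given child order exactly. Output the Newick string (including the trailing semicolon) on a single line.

Answer: (((R,C,M,Q),(Z,K,D),N),(G,W));

Derivation:
internal I4 with children ['I2', 'I3']
  internal I2 with children ['I1', 'I0', 'N']
    internal I1 with children ['R', 'C', 'M', 'Q']
      leaf 'R' → 'R'
      leaf 'C' → 'C'
      leaf 'M' → 'M'
      leaf 'Q' → 'Q'
    → '(R,C,M,Q)'
    internal I0 with children ['Z', 'K', 'D']
      leaf 'Z' → 'Z'
      leaf 'K' → 'K'
      leaf 'D' → 'D'
    → '(Z,K,D)'
    leaf 'N' → 'N'
  → '((R,C,M,Q),(Z,K,D),N)'
  internal I3 with children ['G', 'W']
    leaf 'G' → 'G'
    leaf 'W' → 'W'
  → '(G,W)'
→ '(((R,C,M,Q),(Z,K,D),N),(G,W))'
Final: (((R,C,M,Q),(Z,K,D),N),(G,W));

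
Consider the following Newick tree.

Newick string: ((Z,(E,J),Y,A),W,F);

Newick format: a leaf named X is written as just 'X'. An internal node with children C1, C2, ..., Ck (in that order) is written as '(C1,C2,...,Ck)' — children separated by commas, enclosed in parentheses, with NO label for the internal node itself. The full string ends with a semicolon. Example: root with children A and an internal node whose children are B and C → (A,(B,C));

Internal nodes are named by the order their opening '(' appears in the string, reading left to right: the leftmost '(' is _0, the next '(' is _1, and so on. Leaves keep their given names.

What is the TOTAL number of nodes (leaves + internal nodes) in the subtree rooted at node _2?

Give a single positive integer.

Answer: 3

Derivation:
Newick: ((Z,(E,J),Y,A),W,F);
Locate _2: it is the '(' at position 4 (the 3rd '(' reading left to right).
Query: subtree rooted at _2
_2: subtree_size = 1 + 2
  E: subtree_size = 1 + 0
  J: subtree_size = 1 + 0
Total subtree size of _2: 3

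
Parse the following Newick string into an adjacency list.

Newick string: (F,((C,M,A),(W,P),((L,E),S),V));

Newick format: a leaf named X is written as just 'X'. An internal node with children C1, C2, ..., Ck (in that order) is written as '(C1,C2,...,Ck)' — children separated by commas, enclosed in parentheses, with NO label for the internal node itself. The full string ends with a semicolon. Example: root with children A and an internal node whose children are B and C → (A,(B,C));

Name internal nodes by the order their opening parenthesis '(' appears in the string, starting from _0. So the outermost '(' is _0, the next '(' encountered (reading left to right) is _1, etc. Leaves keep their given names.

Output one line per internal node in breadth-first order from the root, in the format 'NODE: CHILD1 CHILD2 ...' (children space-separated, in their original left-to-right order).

Answer: _0: F _1
_1: _2 _3 _4 V
_2: C M A
_3: W P
_4: _5 S
_5: L E

Derivation:
Input: (F,((C,M,A),(W,P),((L,E),S),V));
Scanning left-to-right, naming '(' by encounter order:
  pos 0: '(' -> open internal node _0 (depth 1)
  pos 3: '(' -> open internal node _1 (depth 2)
  pos 4: '(' -> open internal node _2 (depth 3)
  pos 10: ')' -> close internal node _2 (now at depth 2)
  pos 12: '(' -> open internal node _3 (depth 3)
  pos 16: ')' -> close internal node _3 (now at depth 2)
  pos 18: '(' -> open internal node _4 (depth 3)
  pos 19: '(' -> open internal node _5 (depth 4)
  pos 23: ')' -> close internal node _5 (now at depth 3)
  pos 26: ')' -> close internal node _4 (now at depth 2)
  pos 29: ')' -> close internal node _1 (now at depth 1)
  pos 30: ')' -> close internal node _0 (now at depth 0)
Total internal nodes: 6
BFS adjacency from root:
  _0: F _1
  _1: _2 _3 _4 V
  _2: C M A
  _3: W P
  _4: _5 S
  _5: L E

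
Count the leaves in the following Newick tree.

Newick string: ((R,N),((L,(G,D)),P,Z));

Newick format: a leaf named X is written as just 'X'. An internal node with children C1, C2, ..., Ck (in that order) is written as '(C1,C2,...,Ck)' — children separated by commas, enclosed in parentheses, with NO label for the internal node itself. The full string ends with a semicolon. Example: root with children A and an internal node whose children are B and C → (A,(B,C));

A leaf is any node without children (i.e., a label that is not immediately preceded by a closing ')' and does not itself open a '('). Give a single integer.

Newick: ((R,N),((L,(G,D)),P,Z));
Scan left-to-right; a leaf is any maximal label run not followed by '(':
  pos 2: leaf 'R' → count = 1
  pos 4: leaf 'N' → count = 2
  pos 9: leaf 'L' → count = 3
  pos 12: leaf 'G' → count = 4
  pos 14: leaf 'D' → count = 5
  pos 18: leaf 'P' → count = 6
  pos 20: leaf 'Z' → count = 7
Total leaves: 7

Answer: 7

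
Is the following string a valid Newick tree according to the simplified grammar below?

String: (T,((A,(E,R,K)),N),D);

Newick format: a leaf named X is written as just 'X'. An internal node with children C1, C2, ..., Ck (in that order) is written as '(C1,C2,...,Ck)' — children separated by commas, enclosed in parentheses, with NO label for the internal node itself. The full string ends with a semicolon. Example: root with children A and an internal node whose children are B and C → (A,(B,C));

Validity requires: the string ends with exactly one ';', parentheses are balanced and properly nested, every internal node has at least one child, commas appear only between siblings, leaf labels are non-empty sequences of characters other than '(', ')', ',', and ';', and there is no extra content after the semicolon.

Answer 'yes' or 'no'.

Answer: yes

Derivation:
Input: (T,((A,(E,R,K)),N),D);
Paren balance: 4 '(' vs 4 ')' OK
Ends with single ';': True
Full parse: OK
Valid: True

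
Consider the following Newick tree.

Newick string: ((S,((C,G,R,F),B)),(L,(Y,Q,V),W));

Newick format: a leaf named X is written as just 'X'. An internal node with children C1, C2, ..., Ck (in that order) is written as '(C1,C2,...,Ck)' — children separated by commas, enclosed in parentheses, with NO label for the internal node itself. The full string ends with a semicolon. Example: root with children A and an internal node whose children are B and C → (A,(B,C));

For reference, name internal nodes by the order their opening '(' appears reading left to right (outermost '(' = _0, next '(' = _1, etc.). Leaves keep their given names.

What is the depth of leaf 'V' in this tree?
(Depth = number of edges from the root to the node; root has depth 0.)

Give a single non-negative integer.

Newick: ((S,((C,G,R,F),B)),(L,(Y,Q,V),W));
Naming internals by '(' encounter order: outermost '(' = _0, next = _1, ...
Query node: V
Path from root: _0 -> _4 -> _5 -> V
Depth of V: 3 (number of edges from root)

Answer: 3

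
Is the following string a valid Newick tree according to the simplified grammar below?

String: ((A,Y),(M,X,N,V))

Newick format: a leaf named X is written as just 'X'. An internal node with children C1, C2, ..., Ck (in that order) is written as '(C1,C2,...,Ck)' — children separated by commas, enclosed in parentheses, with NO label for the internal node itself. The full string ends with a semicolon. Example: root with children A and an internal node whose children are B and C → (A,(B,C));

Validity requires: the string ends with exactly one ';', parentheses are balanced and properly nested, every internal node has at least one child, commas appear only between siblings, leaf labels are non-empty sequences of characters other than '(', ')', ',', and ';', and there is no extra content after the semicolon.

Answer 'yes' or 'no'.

Input: ((A,Y),(M,X,N,V))
Paren balance: 3 '(' vs 3 ')' OK
Ends with single ';': False
Full parse: FAILS (must end with ;)
Valid: False

Answer: no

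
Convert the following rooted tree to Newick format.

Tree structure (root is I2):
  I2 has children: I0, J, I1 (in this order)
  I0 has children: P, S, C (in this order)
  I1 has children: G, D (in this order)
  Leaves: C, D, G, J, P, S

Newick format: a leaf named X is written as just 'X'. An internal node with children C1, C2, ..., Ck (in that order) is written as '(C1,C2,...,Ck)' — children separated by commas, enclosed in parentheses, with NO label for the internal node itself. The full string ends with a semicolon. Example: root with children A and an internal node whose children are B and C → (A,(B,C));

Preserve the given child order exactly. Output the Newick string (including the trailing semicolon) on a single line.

Answer: ((P,S,C),J,(G,D));

Derivation:
internal I2 with children ['I0', 'J', 'I1']
  internal I0 with children ['P', 'S', 'C']
    leaf 'P' → 'P'
    leaf 'S' → 'S'
    leaf 'C' → 'C'
  → '(P,S,C)'
  leaf 'J' → 'J'
  internal I1 with children ['G', 'D']
    leaf 'G' → 'G'
    leaf 'D' → 'D'
  → '(G,D)'
→ '((P,S,C),J,(G,D))'
Final: ((P,S,C),J,(G,D));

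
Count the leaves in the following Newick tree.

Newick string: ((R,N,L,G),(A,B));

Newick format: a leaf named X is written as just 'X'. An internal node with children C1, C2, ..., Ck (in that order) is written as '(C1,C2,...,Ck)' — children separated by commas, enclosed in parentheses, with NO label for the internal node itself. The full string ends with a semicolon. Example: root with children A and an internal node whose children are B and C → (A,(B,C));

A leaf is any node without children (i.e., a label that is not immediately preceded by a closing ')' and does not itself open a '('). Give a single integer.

Answer: 6

Derivation:
Newick: ((R,N,L,G),(A,B));
Scan left-to-right; a leaf is any maximal label run not followed by '(':
  pos 2: leaf 'R' → count = 1
  pos 4: leaf 'N' → count = 2
  pos 6: leaf 'L' → count = 3
  pos 8: leaf 'G' → count = 4
  pos 12: leaf 'A' → count = 5
  pos 14: leaf 'B' → count = 6
Total leaves: 6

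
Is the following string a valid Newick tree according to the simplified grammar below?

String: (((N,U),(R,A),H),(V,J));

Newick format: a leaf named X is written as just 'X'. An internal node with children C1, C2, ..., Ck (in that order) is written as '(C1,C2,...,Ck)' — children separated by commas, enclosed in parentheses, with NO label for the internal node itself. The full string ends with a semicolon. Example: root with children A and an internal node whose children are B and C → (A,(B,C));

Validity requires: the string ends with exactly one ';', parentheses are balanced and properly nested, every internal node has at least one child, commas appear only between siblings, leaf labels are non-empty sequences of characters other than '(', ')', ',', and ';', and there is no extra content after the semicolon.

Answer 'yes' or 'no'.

Input: (((N,U),(R,A),H),(V,J));
Paren balance: 5 '(' vs 5 ')' OK
Ends with single ';': True
Full parse: OK
Valid: True

Answer: yes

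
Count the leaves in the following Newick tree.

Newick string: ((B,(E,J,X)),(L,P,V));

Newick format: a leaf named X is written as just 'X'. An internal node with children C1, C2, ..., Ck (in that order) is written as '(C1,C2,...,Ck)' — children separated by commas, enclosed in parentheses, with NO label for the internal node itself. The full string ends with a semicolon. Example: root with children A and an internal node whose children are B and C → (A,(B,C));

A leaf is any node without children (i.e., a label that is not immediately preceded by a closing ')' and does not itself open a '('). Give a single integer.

Answer: 7

Derivation:
Newick: ((B,(E,J,X)),(L,P,V));
Scan left-to-right; a leaf is any maximal label run not followed by '(':
  pos 2: leaf 'B' → count = 1
  pos 5: leaf 'E' → count = 2
  pos 7: leaf 'J' → count = 3
  pos 9: leaf 'X' → count = 4
  pos 14: leaf 'L' → count = 5
  pos 16: leaf 'P' → count = 6
  pos 18: leaf 'V' → count = 7
Total leaves: 7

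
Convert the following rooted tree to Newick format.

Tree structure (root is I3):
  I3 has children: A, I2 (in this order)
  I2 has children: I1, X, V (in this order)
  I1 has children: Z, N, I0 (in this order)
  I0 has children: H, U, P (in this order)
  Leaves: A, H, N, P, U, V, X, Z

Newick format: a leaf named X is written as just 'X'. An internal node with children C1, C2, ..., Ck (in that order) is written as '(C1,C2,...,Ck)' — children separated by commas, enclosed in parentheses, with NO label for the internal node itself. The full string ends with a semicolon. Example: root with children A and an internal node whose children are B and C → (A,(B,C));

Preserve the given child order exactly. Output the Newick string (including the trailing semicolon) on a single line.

Answer: (A,((Z,N,(H,U,P)),X,V));

Derivation:
internal I3 with children ['A', 'I2']
  leaf 'A' → 'A'
  internal I2 with children ['I1', 'X', 'V']
    internal I1 with children ['Z', 'N', 'I0']
      leaf 'Z' → 'Z'
      leaf 'N' → 'N'
      internal I0 with children ['H', 'U', 'P']
        leaf 'H' → 'H'
        leaf 'U' → 'U'
        leaf 'P' → 'P'
      → '(H,U,P)'
    → '(Z,N,(H,U,P))'
    leaf 'X' → 'X'
    leaf 'V' → 'V'
  → '((Z,N,(H,U,P)),X,V)'
→ '(A,((Z,N,(H,U,P)),X,V))'
Final: (A,((Z,N,(H,U,P)),X,V));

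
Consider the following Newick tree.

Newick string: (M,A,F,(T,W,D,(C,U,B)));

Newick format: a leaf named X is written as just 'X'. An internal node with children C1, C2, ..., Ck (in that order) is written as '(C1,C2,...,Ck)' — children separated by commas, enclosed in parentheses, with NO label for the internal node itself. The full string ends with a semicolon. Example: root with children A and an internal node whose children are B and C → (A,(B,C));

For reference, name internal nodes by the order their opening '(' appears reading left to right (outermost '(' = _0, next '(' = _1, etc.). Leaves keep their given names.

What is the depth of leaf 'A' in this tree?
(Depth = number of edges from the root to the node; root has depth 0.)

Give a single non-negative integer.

Newick: (M,A,F,(T,W,D,(C,U,B)));
Naming internals by '(' encounter order: outermost '(' = _0, next = _1, ...
Query node: A
Path from root: _0 -> A
Depth of A: 1 (number of edges from root)

Answer: 1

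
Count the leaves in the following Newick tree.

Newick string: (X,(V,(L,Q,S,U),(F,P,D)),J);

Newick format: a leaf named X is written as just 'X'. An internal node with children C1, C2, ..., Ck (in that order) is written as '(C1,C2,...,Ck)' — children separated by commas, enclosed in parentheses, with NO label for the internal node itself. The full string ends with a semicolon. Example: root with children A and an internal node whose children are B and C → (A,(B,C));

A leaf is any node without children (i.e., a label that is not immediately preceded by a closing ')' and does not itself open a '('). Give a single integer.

Answer: 10

Derivation:
Newick: (X,(V,(L,Q,S,U),(F,P,D)),J);
Scan left-to-right; a leaf is any maximal label run not followed by '(':
  pos 1: leaf 'X' → count = 1
  pos 4: leaf 'V' → count = 2
  pos 7: leaf 'L' → count = 3
  pos 9: leaf 'Q' → count = 4
  pos 11: leaf 'S' → count = 5
  pos 13: leaf 'U' → count = 6
  pos 17: leaf 'F' → count = 7
  pos 19: leaf 'P' → count = 8
  pos 21: leaf 'D' → count = 9
  pos 25: leaf 'J' → count = 10
Total leaves: 10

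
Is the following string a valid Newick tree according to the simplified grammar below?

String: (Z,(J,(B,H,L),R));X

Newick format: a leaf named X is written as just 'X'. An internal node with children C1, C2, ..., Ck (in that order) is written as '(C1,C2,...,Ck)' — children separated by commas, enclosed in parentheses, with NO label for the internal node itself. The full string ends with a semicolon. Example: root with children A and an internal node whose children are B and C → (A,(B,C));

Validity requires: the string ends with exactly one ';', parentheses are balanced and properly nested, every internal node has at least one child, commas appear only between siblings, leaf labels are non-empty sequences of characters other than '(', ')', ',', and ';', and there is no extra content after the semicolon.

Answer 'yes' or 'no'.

Input: (Z,(J,(B,H,L),R));X
Paren balance: 3 '(' vs 3 ')' OK
Ends with single ';': False
Full parse: FAILS (must end with ;)
Valid: False

Answer: no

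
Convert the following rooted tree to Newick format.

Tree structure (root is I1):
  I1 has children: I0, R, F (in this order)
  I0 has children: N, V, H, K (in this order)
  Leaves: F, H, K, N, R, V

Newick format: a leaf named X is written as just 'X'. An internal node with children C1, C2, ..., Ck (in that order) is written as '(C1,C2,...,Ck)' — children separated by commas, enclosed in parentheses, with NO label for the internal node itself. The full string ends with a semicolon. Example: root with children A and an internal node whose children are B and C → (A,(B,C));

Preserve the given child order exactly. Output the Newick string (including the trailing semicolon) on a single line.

internal I1 with children ['I0', 'R', 'F']
  internal I0 with children ['N', 'V', 'H', 'K']
    leaf 'N' → 'N'
    leaf 'V' → 'V'
    leaf 'H' → 'H'
    leaf 'K' → 'K'
  → '(N,V,H,K)'
  leaf 'R' → 'R'
  leaf 'F' → 'F'
→ '((N,V,H,K),R,F)'
Final: ((N,V,H,K),R,F);

Answer: ((N,V,H,K),R,F);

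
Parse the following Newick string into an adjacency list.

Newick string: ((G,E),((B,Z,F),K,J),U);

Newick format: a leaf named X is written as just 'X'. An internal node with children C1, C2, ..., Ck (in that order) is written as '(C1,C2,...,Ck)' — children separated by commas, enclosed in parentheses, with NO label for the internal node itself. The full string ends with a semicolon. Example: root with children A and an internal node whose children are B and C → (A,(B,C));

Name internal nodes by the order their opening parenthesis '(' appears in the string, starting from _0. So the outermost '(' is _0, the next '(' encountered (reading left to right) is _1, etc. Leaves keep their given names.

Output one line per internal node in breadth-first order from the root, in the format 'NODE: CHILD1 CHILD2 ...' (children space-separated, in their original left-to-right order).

Answer: _0: _1 _2 U
_1: G E
_2: _3 K J
_3: B Z F

Derivation:
Input: ((G,E),((B,Z,F),K,J),U);
Scanning left-to-right, naming '(' by encounter order:
  pos 0: '(' -> open internal node _0 (depth 1)
  pos 1: '(' -> open internal node _1 (depth 2)
  pos 5: ')' -> close internal node _1 (now at depth 1)
  pos 7: '(' -> open internal node _2 (depth 2)
  pos 8: '(' -> open internal node _3 (depth 3)
  pos 14: ')' -> close internal node _3 (now at depth 2)
  pos 19: ')' -> close internal node _2 (now at depth 1)
  pos 22: ')' -> close internal node _0 (now at depth 0)
Total internal nodes: 4
BFS adjacency from root:
  _0: _1 _2 U
  _1: G E
  _2: _3 K J
  _3: B Z F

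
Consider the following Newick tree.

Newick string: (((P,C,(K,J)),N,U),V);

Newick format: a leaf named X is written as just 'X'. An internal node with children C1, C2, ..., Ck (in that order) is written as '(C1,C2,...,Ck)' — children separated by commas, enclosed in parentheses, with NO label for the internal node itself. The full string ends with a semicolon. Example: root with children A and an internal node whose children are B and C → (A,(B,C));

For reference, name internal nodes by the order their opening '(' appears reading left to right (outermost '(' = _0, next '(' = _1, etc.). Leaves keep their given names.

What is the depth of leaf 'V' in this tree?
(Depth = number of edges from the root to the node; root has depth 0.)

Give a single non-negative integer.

Newick: (((P,C,(K,J)),N,U),V);
Naming internals by '(' encounter order: outermost '(' = _0, next = _1, ...
Query node: V
Path from root: _0 -> V
Depth of V: 1 (number of edges from root)

Answer: 1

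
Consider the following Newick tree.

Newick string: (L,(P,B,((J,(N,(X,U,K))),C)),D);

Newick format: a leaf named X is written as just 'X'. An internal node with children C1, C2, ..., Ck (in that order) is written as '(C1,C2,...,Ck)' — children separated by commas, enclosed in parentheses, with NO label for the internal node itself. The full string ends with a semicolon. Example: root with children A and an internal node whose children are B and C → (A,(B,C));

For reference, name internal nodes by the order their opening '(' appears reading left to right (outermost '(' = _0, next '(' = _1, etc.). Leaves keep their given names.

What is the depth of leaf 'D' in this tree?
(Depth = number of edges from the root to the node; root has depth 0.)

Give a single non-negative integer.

Newick: (L,(P,B,((J,(N,(X,U,K))),C)),D);
Naming internals by '(' encounter order: outermost '(' = _0, next = _1, ...
Query node: D
Path from root: _0 -> D
Depth of D: 1 (number of edges from root)

Answer: 1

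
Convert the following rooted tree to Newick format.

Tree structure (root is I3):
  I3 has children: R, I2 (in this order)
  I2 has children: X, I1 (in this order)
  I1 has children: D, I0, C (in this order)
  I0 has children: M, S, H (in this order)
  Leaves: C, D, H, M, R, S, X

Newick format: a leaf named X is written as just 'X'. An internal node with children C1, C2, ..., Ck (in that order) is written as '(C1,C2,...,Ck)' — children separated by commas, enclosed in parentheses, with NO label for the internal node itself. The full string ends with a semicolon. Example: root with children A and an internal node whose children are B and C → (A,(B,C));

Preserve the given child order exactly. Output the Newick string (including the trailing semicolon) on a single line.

internal I3 with children ['R', 'I2']
  leaf 'R' → 'R'
  internal I2 with children ['X', 'I1']
    leaf 'X' → 'X'
    internal I1 with children ['D', 'I0', 'C']
      leaf 'D' → 'D'
      internal I0 with children ['M', 'S', 'H']
        leaf 'M' → 'M'
        leaf 'S' → 'S'
        leaf 'H' → 'H'
      → '(M,S,H)'
      leaf 'C' → 'C'
    → '(D,(M,S,H),C)'
  → '(X,(D,(M,S,H),C))'
→ '(R,(X,(D,(M,S,H),C)))'
Final: (R,(X,(D,(M,S,H),C)));

Answer: (R,(X,(D,(M,S,H),C)));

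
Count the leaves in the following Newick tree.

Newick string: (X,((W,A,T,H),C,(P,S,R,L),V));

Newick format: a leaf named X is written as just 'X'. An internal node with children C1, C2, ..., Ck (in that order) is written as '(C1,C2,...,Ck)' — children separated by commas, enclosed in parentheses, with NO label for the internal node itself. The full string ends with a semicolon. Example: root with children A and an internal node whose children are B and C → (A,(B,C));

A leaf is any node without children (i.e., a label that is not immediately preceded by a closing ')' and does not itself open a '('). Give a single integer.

Newick: (X,((W,A,T,H),C,(P,S,R,L),V));
Scan left-to-right; a leaf is any maximal label run not followed by '(':
  pos 1: leaf 'X' → count = 1
  pos 5: leaf 'W' → count = 2
  pos 7: leaf 'A' → count = 3
  pos 9: leaf 'T' → count = 4
  pos 11: leaf 'H' → count = 5
  pos 14: leaf 'C' → count = 6
  pos 17: leaf 'P' → count = 7
  pos 19: leaf 'S' → count = 8
  pos 21: leaf 'R' → count = 9
  pos 23: leaf 'L' → count = 10
  pos 26: leaf 'V' → count = 11
Total leaves: 11

Answer: 11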